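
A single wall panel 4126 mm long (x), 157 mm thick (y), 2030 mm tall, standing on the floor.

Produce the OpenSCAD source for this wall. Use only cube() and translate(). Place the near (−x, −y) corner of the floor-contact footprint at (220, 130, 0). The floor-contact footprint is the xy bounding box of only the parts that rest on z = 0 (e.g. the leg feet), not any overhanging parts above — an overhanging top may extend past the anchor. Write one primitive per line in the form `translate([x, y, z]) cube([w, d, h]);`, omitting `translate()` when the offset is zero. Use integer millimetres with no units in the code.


translate([220, 130, 0]) cube([4126, 157, 2030]);


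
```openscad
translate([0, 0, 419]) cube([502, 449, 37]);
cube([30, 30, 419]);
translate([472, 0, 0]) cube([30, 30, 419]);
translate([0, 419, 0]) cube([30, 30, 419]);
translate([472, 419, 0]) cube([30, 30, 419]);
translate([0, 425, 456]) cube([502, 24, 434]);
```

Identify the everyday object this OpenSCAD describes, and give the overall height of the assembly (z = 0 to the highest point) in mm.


A chair. The overall height is 890 mm.

A slab on four corner posts with a tall panel at the back — a chair. The seat slab sits at z = 419 with thickness 37, and the 434 mm backrest starts at the seat top, so the overall height is 419 + 37 + 434 = 890 mm.


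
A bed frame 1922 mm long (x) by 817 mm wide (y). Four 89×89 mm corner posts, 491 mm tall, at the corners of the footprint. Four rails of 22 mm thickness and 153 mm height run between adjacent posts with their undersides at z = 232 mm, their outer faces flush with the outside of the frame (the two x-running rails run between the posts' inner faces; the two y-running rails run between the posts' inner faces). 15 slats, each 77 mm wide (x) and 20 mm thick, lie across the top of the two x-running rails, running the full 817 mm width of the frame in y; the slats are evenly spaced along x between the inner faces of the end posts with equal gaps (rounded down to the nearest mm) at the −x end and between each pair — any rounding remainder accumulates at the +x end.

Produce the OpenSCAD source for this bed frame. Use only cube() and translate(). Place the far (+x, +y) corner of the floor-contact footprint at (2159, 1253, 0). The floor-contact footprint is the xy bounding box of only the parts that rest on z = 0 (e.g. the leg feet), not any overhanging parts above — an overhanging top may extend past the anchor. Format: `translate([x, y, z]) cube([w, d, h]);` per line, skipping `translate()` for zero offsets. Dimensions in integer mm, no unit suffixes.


// slat z = rail_z + rail_h = 232 + 153 = 385
// slat gap = ⌊(1744 − 15·77) / 16⌋ = 36
translate([237, 436, 0]) cube([89, 89, 491]);
translate([237, 1164, 0]) cube([89, 89, 491]);
translate([2070, 436, 0]) cube([89, 89, 491]);
translate([2070, 1164, 0]) cube([89, 89, 491]);
translate([326, 436, 232]) cube([1744, 22, 153]);
translate([326, 1231, 232]) cube([1744, 22, 153]);
translate([237, 525, 232]) cube([22, 639, 153]);
translate([2137, 525, 232]) cube([22, 639, 153]);
translate([362, 436, 385]) cube([77, 817, 20]);
translate([475, 436, 385]) cube([77, 817, 20]);
translate([588, 436, 385]) cube([77, 817, 20]);
translate([701, 436, 385]) cube([77, 817, 20]);
translate([814, 436, 385]) cube([77, 817, 20]);
translate([927, 436, 385]) cube([77, 817, 20]);
translate([1040, 436, 385]) cube([77, 817, 20]);
translate([1153, 436, 385]) cube([77, 817, 20]);
translate([1266, 436, 385]) cube([77, 817, 20]);
translate([1379, 436, 385]) cube([77, 817, 20]);
translate([1492, 436, 385]) cube([77, 817, 20]);
translate([1605, 436, 385]) cube([77, 817, 20]);
translate([1718, 436, 385]) cube([77, 817, 20]);
translate([1831, 436, 385]) cube([77, 817, 20]);
translate([1944, 436, 385]) cube([77, 817, 20]);


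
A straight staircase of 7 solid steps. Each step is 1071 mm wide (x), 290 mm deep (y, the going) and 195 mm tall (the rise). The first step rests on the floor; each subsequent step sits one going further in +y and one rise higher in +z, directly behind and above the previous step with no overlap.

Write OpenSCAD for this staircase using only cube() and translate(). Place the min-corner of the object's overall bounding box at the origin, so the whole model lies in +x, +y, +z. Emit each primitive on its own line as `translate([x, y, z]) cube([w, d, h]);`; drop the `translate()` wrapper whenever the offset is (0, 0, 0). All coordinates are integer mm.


cube([1071, 290, 195]);
translate([0, 290, 195]) cube([1071, 290, 195]);
translate([0, 580, 390]) cube([1071, 290, 195]);
translate([0, 870, 585]) cube([1071, 290, 195]);
translate([0, 1160, 780]) cube([1071, 290, 195]);
translate([0, 1450, 975]) cube([1071, 290, 195]);
translate([0, 1740, 1170]) cube([1071, 290, 195]);


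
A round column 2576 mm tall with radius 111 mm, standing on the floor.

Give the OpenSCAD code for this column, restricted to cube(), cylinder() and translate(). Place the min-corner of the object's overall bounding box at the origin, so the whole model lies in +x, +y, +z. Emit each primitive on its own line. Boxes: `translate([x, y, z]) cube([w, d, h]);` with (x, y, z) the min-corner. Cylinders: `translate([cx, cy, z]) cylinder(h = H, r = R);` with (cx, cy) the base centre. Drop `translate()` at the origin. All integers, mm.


translate([111, 111, 0]) cylinder(h = 2576, r = 111);


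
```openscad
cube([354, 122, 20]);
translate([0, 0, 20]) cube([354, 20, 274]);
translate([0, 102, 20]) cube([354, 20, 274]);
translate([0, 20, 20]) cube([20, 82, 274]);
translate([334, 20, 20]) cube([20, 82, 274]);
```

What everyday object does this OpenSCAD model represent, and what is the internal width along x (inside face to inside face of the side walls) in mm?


An open box. The internal width is 314 mm.

A 354×122 base slab with four walls standing on it — an open box. The base is 354 mm wide and the walls are 20 mm thick, so the internal width is 354 − 2 × 20 = 314 mm.


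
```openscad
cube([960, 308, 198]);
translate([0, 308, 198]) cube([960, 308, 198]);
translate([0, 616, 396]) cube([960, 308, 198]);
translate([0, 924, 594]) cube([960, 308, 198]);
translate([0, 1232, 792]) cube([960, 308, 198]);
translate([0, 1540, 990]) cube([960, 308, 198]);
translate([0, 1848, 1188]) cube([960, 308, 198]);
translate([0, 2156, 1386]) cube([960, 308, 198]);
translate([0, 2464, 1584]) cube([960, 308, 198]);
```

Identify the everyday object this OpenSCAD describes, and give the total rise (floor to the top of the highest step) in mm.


A staircase. The total rise is 1782 mm.

9 identical blocks, each offset up and back from the previous — a staircase. Each step is 198 mm tall and there are 9 of them, so the total rise is 9 × 198 = 1782 mm.


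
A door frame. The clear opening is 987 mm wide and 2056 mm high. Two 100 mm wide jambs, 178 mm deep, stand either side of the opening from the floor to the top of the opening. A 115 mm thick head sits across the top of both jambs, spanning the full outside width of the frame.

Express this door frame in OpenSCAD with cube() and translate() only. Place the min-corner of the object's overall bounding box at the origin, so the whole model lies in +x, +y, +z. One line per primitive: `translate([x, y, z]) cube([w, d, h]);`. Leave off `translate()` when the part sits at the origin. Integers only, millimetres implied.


cube([100, 178, 2056]);
translate([1087, 0, 0]) cube([100, 178, 2056]);
translate([0, 0, 2056]) cube([1187, 178, 115]);


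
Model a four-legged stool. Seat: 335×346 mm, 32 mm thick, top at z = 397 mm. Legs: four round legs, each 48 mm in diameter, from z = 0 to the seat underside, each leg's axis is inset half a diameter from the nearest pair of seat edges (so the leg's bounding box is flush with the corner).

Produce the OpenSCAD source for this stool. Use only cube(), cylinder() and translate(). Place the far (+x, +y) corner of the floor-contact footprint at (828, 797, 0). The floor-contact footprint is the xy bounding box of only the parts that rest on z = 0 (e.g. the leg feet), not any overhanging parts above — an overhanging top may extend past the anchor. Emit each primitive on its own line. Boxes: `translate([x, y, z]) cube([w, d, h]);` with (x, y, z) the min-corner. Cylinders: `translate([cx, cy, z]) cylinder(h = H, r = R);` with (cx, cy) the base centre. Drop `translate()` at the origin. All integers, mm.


translate([493, 451, 365]) cube([335, 346, 32]);
translate([517, 475, 0]) cylinder(h = 365, r = 24);
translate([804, 475, 0]) cylinder(h = 365, r = 24);
translate([517, 773, 0]) cylinder(h = 365, r = 24);
translate([804, 773, 0]) cylinder(h = 365, r = 24);


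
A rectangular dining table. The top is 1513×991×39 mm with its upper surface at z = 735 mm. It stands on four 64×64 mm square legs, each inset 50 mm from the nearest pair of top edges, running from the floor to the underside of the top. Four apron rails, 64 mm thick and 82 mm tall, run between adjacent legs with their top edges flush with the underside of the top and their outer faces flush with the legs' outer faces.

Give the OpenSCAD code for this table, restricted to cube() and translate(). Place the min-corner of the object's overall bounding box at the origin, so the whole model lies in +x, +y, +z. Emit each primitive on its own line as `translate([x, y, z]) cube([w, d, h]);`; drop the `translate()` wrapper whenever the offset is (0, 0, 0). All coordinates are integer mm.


translate([0, 0, 696]) cube([1513, 991, 39]);
translate([50, 50, 0]) cube([64, 64, 696]);
translate([1399, 50, 0]) cube([64, 64, 696]);
translate([50, 877, 0]) cube([64, 64, 696]);
translate([1399, 877, 0]) cube([64, 64, 696]);
translate([114, 50, 614]) cube([1285, 64, 82]);
translate([114, 877, 614]) cube([1285, 64, 82]);
translate([50, 114, 614]) cube([64, 763, 82]);
translate([1399, 114, 614]) cube([64, 763, 82]);


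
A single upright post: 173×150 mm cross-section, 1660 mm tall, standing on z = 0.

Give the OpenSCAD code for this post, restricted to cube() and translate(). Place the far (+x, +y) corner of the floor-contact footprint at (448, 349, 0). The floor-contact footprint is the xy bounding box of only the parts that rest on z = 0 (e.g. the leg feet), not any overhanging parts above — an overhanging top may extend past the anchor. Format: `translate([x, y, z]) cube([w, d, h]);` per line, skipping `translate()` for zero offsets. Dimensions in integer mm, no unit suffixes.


translate([275, 199, 0]) cube([173, 150, 1660]);


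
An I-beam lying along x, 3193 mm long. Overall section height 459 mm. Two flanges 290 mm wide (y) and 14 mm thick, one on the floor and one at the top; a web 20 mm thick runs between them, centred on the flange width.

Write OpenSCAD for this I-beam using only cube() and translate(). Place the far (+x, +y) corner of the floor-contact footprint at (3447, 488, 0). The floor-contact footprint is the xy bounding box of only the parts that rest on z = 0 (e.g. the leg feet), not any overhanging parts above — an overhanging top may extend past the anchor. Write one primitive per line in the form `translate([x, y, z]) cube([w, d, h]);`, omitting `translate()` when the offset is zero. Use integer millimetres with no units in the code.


translate([254, 198, 0]) cube([3193, 290, 14]);
translate([254, 333, 14]) cube([3193, 20, 431]);
translate([254, 198, 445]) cube([3193, 290, 14]);


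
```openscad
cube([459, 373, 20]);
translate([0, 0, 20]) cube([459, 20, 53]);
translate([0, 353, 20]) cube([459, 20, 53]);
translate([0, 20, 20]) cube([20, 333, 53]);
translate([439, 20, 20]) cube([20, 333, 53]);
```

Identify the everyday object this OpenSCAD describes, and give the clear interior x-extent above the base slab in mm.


An open box. The internal width is 419 mm.

A 459×373 base slab with four walls standing on it — an open box. The base is 459 mm wide and the walls are 20 mm thick, so the internal width is 459 − 2 × 20 = 419 mm.


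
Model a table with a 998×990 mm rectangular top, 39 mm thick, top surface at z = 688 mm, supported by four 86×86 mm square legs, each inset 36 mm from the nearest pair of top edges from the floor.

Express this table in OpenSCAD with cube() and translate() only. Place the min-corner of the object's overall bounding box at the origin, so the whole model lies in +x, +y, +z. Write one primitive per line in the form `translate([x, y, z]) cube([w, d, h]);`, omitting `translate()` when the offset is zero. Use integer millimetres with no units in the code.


translate([0, 0, 649]) cube([998, 990, 39]);
translate([36, 36, 0]) cube([86, 86, 649]);
translate([876, 36, 0]) cube([86, 86, 649]);
translate([36, 868, 0]) cube([86, 86, 649]);
translate([876, 868, 0]) cube([86, 86, 649]);


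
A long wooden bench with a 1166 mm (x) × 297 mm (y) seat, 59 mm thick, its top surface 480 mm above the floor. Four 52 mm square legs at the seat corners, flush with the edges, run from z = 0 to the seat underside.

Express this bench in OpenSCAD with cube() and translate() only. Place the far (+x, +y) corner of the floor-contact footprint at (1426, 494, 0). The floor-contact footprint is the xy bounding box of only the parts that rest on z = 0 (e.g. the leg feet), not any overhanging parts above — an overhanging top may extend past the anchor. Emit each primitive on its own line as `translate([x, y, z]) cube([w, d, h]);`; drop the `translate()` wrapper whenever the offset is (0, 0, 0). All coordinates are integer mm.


translate([260, 197, 421]) cube([1166, 297, 59]);
translate([260, 197, 0]) cube([52, 52, 421]);
translate([260, 442, 0]) cube([52, 52, 421]);
translate([1374, 197, 0]) cube([52, 52, 421]);
translate([1374, 442, 0]) cube([52, 52, 421]);


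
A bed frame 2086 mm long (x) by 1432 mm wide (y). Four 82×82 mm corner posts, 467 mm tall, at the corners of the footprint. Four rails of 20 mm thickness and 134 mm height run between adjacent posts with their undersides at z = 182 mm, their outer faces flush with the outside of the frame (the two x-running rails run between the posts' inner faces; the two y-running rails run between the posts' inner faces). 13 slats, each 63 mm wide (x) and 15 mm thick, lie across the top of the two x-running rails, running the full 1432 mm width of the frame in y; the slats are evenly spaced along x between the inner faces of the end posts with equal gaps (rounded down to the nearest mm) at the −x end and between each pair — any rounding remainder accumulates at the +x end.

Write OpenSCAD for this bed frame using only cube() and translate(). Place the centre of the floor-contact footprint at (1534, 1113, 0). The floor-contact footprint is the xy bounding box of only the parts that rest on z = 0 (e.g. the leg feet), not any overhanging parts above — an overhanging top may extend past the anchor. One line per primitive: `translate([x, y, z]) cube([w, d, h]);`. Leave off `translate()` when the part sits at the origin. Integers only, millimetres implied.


translate([491, 397, 0]) cube([82, 82, 467]);
translate([491, 1747, 0]) cube([82, 82, 467]);
translate([2495, 397, 0]) cube([82, 82, 467]);
translate([2495, 1747, 0]) cube([82, 82, 467]);
translate([573, 397, 182]) cube([1922, 20, 134]);
translate([573, 1809, 182]) cube([1922, 20, 134]);
translate([491, 479, 182]) cube([20, 1268, 134]);
translate([2557, 479, 182]) cube([20, 1268, 134]);
translate([651, 397, 316]) cube([63, 1432, 15]);
translate([792, 397, 316]) cube([63, 1432, 15]);
translate([933, 397, 316]) cube([63, 1432, 15]);
translate([1074, 397, 316]) cube([63, 1432, 15]);
translate([1215, 397, 316]) cube([63, 1432, 15]);
translate([1356, 397, 316]) cube([63, 1432, 15]);
translate([1497, 397, 316]) cube([63, 1432, 15]);
translate([1638, 397, 316]) cube([63, 1432, 15]);
translate([1779, 397, 316]) cube([63, 1432, 15]);
translate([1920, 397, 316]) cube([63, 1432, 15]);
translate([2061, 397, 316]) cube([63, 1432, 15]);
translate([2202, 397, 316]) cube([63, 1432, 15]);
translate([2343, 397, 316]) cube([63, 1432, 15]);


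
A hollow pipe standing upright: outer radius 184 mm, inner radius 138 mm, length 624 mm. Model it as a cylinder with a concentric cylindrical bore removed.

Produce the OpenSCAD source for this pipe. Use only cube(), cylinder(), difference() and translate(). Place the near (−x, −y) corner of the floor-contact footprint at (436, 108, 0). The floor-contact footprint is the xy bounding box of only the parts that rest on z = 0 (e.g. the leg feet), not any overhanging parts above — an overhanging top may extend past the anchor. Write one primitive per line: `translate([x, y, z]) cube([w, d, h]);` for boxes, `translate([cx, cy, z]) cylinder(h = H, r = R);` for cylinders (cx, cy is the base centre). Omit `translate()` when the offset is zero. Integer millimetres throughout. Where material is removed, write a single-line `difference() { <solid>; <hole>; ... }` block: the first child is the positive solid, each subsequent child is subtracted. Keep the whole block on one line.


difference() { translate([620, 292, 0]) cylinder(h = 624, r = 184); translate([620, 292, 0]) cylinder(h = 624, r = 138); }


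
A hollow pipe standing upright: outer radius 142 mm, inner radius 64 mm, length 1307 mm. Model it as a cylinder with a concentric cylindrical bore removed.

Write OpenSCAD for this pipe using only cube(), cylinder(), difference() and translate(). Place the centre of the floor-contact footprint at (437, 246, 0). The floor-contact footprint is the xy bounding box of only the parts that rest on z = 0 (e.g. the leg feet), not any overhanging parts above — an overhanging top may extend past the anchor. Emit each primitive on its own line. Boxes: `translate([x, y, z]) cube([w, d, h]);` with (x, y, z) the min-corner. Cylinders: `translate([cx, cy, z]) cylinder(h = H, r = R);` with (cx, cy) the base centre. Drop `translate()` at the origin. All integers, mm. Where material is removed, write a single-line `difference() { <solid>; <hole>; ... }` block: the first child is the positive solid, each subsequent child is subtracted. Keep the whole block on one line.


difference() { translate([437, 246, 0]) cylinder(h = 1307, r = 142); translate([437, 246, 0]) cylinder(h = 1307, r = 64); }


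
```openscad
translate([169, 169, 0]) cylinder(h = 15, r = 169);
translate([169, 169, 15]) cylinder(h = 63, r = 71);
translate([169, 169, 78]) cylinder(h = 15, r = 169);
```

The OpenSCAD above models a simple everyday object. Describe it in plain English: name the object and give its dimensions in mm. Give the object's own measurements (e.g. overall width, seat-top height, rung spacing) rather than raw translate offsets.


A spool: two coaxial disc flanges of radius 169 mm and thickness 15 mm, joined by a core cylinder of radius 71 mm and height 63 mm. The lower flange rests on z = 0 and the three cylinders share a vertical axis.


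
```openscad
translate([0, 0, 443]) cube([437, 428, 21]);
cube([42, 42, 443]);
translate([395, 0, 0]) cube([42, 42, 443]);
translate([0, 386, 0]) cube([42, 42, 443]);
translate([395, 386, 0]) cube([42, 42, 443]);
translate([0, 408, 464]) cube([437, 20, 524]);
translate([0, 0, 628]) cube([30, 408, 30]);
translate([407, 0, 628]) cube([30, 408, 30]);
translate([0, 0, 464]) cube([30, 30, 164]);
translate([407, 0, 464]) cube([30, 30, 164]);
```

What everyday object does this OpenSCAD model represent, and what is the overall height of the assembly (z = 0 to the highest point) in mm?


A chair. The overall height is 988 mm.

A slab on four corner posts with a tall panel at the back — a chair. The seat slab sits at z = 443 with thickness 21, and the 524 mm backrest starts at the seat top, so the overall height is 443 + 21 + 524 = 988 mm.


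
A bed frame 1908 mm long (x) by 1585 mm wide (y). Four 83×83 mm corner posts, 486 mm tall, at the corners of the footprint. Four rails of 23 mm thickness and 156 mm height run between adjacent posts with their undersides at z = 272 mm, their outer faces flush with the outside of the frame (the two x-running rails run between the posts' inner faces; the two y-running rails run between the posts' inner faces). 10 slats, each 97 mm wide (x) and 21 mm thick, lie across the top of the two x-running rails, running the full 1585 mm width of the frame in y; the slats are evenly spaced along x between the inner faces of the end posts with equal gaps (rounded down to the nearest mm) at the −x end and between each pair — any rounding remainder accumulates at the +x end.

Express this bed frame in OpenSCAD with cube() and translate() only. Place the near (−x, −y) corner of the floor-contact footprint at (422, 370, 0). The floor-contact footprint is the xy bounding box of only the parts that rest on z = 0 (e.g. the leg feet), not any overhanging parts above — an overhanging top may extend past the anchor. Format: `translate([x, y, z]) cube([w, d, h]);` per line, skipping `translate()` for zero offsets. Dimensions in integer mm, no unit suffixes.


translate([422, 370, 0]) cube([83, 83, 486]);
translate([422, 1872, 0]) cube([83, 83, 486]);
translate([2247, 370, 0]) cube([83, 83, 486]);
translate([2247, 1872, 0]) cube([83, 83, 486]);
translate([505, 370, 272]) cube([1742, 23, 156]);
translate([505, 1932, 272]) cube([1742, 23, 156]);
translate([422, 453, 272]) cube([23, 1419, 156]);
translate([2307, 453, 272]) cube([23, 1419, 156]);
translate([575, 370, 428]) cube([97, 1585, 21]);
translate([742, 370, 428]) cube([97, 1585, 21]);
translate([909, 370, 428]) cube([97, 1585, 21]);
translate([1076, 370, 428]) cube([97, 1585, 21]);
translate([1243, 370, 428]) cube([97, 1585, 21]);
translate([1410, 370, 428]) cube([97, 1585, 21]);
translate([1577, 370, 428]) cube([97, 1585, 21]);
translate([1744, 370, 428]) cube([97, 1585, 21]);
translate([1911, 370, 428]) cube([97, 1585, 21]);
translate([2078, 370, 428]) cube([97, 1585, 21]);


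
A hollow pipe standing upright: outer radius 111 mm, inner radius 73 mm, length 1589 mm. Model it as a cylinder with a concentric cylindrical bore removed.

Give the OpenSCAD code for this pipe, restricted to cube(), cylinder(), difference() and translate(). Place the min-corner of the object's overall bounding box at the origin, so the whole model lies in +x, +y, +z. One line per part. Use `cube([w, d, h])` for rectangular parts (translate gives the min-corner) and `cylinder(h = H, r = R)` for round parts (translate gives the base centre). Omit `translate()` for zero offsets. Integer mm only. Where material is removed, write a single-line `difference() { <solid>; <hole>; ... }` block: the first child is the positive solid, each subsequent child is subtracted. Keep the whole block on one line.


difference() { translate([111, 111, 0]) cylinder(h = 1589, r = 111); translate([111, 111, 0]) cylinder(h = 1589, r = 73); }


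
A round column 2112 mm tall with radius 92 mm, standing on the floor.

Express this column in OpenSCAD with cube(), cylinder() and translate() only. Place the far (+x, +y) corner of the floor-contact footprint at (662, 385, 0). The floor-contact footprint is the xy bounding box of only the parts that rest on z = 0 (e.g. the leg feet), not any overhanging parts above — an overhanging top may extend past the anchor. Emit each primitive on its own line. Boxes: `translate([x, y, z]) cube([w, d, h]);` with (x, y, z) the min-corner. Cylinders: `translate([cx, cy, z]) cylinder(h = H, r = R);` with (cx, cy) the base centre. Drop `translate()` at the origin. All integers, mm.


translate([570, 293, 0]) cylinder(h = 2112, r = 92);


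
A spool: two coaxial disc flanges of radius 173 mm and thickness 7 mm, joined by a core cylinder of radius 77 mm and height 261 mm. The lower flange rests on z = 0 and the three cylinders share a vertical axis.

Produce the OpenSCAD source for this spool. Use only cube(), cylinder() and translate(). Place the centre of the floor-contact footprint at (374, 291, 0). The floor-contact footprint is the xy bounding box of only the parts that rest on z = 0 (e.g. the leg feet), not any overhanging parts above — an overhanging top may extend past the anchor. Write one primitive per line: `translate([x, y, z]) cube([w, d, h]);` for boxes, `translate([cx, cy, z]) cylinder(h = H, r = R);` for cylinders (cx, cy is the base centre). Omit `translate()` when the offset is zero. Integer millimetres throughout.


translate([374, 291, 0]) cylinder(h = 7, r = 173);
translate([374, 291, 7]) cylinder(h = 261, r = 77);
translate([374, 291, 268]) cylinder(h = 7, r = 173);


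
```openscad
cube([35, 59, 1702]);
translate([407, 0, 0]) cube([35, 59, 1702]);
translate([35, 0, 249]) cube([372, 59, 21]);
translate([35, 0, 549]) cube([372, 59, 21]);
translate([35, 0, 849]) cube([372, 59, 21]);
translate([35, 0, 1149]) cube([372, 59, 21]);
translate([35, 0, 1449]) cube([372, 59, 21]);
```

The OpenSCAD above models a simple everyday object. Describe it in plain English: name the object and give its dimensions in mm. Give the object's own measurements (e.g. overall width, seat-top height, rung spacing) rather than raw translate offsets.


A straight ladder. Two 35×59 mm vertical rails, 1702 mm tall, stand 442 mm apart (outside-to-outside) with their front faces coplanar on the −y side. 5 rungs, each 59 mm deep and 21 mm tall, span between the inner faces of the rails, front faces flush with the rails. The lowest rung's underside is at z = 249 mm and rungs are spaced 300 mm apart (underside to underside).


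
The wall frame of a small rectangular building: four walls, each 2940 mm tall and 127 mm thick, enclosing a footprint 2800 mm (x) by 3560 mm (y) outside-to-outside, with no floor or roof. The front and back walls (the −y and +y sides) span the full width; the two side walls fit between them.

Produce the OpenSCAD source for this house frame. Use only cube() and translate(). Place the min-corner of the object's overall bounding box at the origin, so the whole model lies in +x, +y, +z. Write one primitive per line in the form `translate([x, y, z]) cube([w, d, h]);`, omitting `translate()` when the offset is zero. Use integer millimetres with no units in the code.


cube([2800, 127, 2940]);
translate([0, 3433, 0]) cube([2800, 127, 2940]);
translate([0, 127, 0]) cube([127, 3306, 2940]);
translate([2673, 127, 0]) cube([127, 3306, 2940]);


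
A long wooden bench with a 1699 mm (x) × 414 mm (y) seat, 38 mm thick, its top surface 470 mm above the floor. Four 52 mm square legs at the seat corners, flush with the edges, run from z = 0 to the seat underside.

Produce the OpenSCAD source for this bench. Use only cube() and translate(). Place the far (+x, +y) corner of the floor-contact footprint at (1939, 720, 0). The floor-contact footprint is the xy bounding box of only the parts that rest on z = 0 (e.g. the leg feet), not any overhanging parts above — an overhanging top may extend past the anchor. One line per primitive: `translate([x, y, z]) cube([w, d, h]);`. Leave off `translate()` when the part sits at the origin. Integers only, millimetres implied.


translate([240, 306, 432]) cube([1699, 414, 38]);
translate([240, 306, 0]) cube([52, 52, 432]);
translate([240, 668, 0]) cube([52, 52, 432]);
translate([1887, 306, 0]) cube([52, 52, 432]);
translate([1887, 668, 0]) cube([52, 52, 432]);


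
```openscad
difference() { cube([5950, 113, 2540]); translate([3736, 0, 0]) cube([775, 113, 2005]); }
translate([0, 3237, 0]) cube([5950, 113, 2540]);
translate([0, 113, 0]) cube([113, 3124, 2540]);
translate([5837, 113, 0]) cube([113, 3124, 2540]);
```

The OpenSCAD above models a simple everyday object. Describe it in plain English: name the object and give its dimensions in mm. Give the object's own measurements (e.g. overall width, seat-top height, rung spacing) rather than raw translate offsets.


A single room: four walls, each 2540 mm tall and 113 mm thick, enclosing an outside footprint 5950×3350 mm (x × y), no floor or roof. The front and back walls (−y and +y sides) run the full x-width; the side walls fit between their inner faces. A door opening 775 mm wide and 2005 mm tall is cut through the front wall from the floor up, its −x edge 3736 mm from the wall's −x end.


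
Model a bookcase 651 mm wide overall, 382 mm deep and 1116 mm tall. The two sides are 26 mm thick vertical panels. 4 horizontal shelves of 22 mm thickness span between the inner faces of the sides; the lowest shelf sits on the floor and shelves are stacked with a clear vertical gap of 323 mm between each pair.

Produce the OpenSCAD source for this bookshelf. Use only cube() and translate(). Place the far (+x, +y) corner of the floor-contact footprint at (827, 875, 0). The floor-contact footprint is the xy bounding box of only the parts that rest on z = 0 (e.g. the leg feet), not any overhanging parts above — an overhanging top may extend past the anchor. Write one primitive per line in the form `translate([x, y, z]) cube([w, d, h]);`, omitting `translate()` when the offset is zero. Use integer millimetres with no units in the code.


translate([176, 493, 0]) cube([26, 382, 1116]);
translate([801, 493, 0]) cube([26, 382, 1116]);
translate([202, 493, 0]) cube([599, 382, 22]);
translate([202, 493, 345]) cube([599, 382, 22]);
translate([202, 493, 690]) cube([599, 382, 22]);
translate([202, 493, 1035]) cube([599, 382, 22]);


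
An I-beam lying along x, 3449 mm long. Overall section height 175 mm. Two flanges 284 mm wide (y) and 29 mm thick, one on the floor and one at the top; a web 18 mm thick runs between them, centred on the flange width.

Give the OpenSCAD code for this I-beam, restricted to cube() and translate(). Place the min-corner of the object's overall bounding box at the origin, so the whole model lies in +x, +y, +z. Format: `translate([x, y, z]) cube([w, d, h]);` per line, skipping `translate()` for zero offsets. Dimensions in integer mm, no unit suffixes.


cube([3449, 284, 29]);
translate([0, 133, 29]) cube([3449, 18, 117]);
translate([0, 0, 146]) cube([3449, 284, 29]);


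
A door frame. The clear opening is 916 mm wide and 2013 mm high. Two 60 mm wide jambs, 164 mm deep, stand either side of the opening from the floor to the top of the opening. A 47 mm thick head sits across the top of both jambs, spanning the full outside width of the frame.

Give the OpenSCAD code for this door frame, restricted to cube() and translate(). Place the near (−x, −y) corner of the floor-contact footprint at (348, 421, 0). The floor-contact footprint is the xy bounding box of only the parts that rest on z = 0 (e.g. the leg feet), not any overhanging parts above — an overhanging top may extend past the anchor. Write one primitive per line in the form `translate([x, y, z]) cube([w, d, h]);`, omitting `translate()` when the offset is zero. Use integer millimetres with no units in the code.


translate([348, 421, 0]) cube([60, 164, 2013]);
translate([1324, 421, 0]) cube([60, 164, 2013]);
translate([348, 421, 2013]) cube([1036, 164, 47]);


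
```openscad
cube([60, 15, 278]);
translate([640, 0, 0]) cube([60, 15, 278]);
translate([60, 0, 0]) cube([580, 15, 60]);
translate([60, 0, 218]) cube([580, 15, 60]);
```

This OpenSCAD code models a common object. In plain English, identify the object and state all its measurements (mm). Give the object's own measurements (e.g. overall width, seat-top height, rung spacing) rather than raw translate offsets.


A rectangular picture frame lying in the x–z plane (depth along y). The opening is 580 mm wide (x) by 158 mm tall (z), surrounded by a border 60 mm wide on all four sides. The frame is 15 mm deep and is made of two full-height vertical stiles with two horizontal rails fitted between them.


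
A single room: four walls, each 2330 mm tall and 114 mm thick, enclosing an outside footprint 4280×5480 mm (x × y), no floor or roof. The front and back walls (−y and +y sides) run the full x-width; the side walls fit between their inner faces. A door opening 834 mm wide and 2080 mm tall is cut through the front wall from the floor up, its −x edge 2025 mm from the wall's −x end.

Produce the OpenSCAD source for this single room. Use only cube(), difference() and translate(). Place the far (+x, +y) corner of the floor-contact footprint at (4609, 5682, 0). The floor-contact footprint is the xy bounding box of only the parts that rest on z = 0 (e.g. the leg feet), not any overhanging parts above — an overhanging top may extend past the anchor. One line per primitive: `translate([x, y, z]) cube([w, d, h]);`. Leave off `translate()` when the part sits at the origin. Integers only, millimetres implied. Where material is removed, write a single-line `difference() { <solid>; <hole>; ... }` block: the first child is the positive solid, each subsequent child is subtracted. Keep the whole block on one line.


difference() { translate([329, 202, 0]) cube([4280, 114, 2330]); translate([2354, 202, 0]) cube([834, 114, 2080]); }
translate([329, 5568, 0]) cube([4280, 114, 2330]);
translate([329, 316, 0]) cube([114, 5252, 2330]);
translate([4495, 316, 0]) cube([114, 5252, 2330]);


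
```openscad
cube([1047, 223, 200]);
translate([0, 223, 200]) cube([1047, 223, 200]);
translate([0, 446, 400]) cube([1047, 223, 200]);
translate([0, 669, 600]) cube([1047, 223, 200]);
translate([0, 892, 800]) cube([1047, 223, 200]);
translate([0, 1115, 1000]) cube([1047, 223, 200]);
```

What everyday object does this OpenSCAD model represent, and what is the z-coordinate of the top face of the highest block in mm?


A staircase. The total rise is 1200 mm.

6 identical blocks, each offset up and back from the previous — a staircase. Each step is 200 mm tall and there are 6 of them, so the total rise is 6 × 200 = 1200 mm.


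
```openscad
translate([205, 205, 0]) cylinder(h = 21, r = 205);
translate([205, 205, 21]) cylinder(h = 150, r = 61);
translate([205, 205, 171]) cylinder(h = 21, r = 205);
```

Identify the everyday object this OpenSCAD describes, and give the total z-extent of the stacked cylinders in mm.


A spool. The overall height is 192 mm.

Three coaxial cylinders, large–small–large — a spool. Two 21 mm flanges and a 150 mm core give 21 + 150 + 21 = 192 mm.


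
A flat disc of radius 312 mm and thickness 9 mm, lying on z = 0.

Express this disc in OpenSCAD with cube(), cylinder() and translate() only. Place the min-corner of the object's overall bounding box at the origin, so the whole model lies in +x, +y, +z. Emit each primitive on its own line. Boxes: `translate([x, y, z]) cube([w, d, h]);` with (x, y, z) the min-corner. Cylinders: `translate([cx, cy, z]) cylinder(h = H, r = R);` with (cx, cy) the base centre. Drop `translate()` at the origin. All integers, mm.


translate([312, 312, 0]) cylinder(h = 9, r = 312);


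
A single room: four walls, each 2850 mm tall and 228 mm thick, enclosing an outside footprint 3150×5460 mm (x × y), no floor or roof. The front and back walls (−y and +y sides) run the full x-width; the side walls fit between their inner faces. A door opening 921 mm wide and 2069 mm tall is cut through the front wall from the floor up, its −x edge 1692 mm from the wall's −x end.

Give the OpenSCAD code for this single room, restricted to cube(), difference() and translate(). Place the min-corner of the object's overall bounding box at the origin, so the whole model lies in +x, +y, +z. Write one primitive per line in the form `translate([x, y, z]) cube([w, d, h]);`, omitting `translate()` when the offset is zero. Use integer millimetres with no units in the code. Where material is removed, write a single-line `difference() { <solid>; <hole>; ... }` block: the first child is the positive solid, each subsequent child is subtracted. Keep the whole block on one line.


difference() { cube([3150, 228, 2850]); translate([1692, 0, 0]) cube([921, 228, 2069]); }
translate([0, 5232, 0]) cube([3150, 228, 2850]);
translate([0, 228, 0]) cube([228, 5004, 2850]);
translate([2922, 228, 0]) cube([228, 5004, 2850]);


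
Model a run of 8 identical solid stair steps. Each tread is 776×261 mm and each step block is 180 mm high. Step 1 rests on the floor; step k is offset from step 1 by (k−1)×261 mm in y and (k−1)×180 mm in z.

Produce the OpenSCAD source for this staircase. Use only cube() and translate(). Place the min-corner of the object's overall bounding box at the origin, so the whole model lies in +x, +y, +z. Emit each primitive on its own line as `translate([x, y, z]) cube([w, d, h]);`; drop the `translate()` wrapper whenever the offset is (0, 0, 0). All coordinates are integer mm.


cube([776, 261, 180]);
translate([0, 261, 180]) cube([776, 261, 180]);
translate([0, 522, 360]) cube([776, 261, 180]);
translate([0, 783, 540]) cube([776, 261, 180]);
translate([0, 1044, 720]) cube([776, 261, 180]);
translate([0, 1305, 900]) cube([776, 261, 180]);
translate([0, 1566, 1080]) cube([776, 261, 180]);
translate([0, 1827, 1260]) cube([776, 261, 180]);


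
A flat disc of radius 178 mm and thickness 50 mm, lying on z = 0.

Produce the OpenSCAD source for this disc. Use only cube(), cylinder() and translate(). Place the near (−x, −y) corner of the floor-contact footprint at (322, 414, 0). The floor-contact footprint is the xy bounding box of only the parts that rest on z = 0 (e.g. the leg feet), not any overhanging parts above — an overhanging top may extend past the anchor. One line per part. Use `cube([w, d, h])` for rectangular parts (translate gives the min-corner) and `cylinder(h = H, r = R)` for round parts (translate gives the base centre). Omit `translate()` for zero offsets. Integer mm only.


translate([500, 592, 0]) cylinder(h = 50, r = 178);


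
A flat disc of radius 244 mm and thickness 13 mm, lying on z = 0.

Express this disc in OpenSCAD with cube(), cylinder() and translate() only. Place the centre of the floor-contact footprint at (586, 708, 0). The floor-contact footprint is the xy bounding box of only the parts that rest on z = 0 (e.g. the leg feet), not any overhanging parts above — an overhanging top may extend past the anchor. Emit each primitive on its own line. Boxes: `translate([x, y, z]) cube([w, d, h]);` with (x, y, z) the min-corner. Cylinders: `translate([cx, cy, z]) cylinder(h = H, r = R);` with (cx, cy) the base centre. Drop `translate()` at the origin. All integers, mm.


translate([586, 708, 0]) cylinder(h = 13, r = 244);


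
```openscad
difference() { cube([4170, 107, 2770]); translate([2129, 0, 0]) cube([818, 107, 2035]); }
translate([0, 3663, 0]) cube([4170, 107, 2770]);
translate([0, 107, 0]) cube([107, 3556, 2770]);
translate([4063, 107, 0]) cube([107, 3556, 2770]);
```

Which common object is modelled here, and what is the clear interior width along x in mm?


A single room. The interior width is 3956 mm.

Four walls enclosing a rectangle with a door in the front wall — a room. Outside width 4170 minus two 107 mm walls gives 3956 mm.


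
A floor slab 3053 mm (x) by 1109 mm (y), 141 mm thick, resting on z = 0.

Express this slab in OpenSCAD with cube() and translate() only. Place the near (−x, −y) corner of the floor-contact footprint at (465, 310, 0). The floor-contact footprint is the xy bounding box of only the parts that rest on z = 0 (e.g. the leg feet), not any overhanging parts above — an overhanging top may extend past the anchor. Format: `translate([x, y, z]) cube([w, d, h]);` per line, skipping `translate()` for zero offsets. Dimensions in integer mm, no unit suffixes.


translate([465, 310, 0]) cube([3053, 1109, 141]);


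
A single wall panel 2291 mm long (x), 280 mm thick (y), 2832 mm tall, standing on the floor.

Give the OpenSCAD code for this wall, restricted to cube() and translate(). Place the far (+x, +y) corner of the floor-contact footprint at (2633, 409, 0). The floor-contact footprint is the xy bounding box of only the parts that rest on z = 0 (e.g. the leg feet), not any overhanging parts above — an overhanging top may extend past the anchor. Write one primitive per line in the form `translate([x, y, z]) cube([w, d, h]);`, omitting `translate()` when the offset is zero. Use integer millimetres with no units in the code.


translate([342, 129, 0]) cube([2291, 280, 2832]);


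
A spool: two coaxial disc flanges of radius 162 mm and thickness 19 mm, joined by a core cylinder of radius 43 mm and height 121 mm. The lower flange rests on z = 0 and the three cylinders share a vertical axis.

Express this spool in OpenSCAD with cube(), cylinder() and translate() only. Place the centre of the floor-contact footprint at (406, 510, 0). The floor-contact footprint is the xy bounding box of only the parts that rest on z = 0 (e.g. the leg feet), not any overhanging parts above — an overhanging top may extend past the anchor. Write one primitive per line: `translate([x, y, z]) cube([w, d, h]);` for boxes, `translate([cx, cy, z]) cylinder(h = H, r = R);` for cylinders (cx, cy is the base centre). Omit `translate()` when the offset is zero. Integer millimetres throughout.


translate([406, 510, 0]) cylinder(h = 19, r = 162);
translate([406, 510, 19]) cylinder(h = 121, r = 43);
translate([406, 510, 140]) cylinder(h = 19, r = 162);
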